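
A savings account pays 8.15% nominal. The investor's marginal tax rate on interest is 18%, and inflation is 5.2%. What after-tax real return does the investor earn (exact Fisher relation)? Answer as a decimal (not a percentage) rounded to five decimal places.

0.01410

After-tax nominal return = 8.15% × (1 − 0.18) = 6.6830%.
1 + r = 1.06683 / 1.05200 = 1.014097
After-tax real rate = 1.014097 − 1 → 0.01410.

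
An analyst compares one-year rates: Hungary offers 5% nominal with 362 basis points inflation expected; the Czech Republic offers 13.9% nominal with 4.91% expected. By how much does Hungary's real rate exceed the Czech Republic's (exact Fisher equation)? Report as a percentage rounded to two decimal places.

-7.24%

Hungary: (1 + 0.0500)/(1 + 0.0362) − 1 = 1.3318%
The Czech Republic: (1 + 0.1390)/(1 + 0.0491) − 1 = 8.5692%
Differential = 1.3318% − 8.5692% = -7.2375% → -7.24%.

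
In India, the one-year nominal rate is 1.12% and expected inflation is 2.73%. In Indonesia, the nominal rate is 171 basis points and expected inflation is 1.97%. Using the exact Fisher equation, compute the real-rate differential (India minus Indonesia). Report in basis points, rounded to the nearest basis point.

India: (1 + 0.0112)/(1 + 0.0273) − 1 = -1.5672%
Indonesia: (1 + 0.0171)/(1 + 0.0197) − 1 = -0.2550%
Differential = -1.5672% − (-0.2550%) = -1.3122% → -131 basis points.

-131 basis points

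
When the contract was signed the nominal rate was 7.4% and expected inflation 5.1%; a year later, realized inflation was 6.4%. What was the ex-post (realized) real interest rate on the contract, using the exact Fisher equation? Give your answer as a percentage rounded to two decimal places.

0.94%

Ex-post: (1 + 0.0740)/(1 + 0.0640) − 1 = 0.9398%
So the realized real rate is 0.94%.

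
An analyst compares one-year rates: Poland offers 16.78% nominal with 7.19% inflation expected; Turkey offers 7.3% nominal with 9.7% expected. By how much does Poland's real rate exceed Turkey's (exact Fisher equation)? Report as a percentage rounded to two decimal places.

Poland: (1 + 0.1678)/(1 + 0.0719) − 1 = 8.9467%
Turkey: (1 + 0.0730)/(1 + 0.0970) − 1 = -2.1878%
Differential = 8.9467% − (-2.1878%) = 11.1345% → 11.13%.

11.13%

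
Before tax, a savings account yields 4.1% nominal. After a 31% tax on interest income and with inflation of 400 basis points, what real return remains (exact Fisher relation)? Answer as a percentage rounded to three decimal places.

After-tax nominal return = 4.1% × (1 − 0.31) = 2.8290%.
1 + r = 1.02829 / 1.04000 = 0.988740
After-tax real rate = 0.988740 − 1 → -1.126%.

-1.126%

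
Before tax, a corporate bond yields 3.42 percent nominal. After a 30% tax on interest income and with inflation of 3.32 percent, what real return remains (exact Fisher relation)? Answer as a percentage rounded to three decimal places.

-0.896%

After-tax nominal return = 3.42% × (1 − 0.3) = 2.3940%.
1 + r = 1.02394 / 1.03320 = 0.991038
After-tax real rate = 0.991038 − 1 → -0.896%.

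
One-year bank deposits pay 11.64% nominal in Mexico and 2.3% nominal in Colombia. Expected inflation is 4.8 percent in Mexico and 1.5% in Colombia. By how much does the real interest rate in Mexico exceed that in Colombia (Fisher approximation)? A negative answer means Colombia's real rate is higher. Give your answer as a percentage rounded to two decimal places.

Mexico: 11.64% − 4.8% = 6.840%
Colombia: 2.3% − 1.5% = 0.800%
Differential = 6.040% → 6.04%.

6.04%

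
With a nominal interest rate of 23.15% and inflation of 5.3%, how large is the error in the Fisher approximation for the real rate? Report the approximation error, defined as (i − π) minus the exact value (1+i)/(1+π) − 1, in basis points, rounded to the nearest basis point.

90 basis points

Approximate: r ≈ 23.150% − 5.300% = 17.8500%
Exact: (1 + 0.2315)/(1 + 0.0530) − 1 = 16.9516%
Error = 17.8500% − 16.9516% = 0.8984% → 90 basis points.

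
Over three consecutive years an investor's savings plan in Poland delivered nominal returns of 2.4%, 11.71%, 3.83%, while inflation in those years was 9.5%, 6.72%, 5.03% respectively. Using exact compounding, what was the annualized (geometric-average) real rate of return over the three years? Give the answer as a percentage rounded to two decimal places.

Nominal growth factor = 1.0240 × 1.1171 × 1.0383 = 1.18772217
Price-level growth factor = 1.0950 × 1.0672 × 1.0503 = 1.22736378
Real growth factor = 1.18772217 / 1.22736378 = 0.96770183
Annualized real rate = 0.96770183^(1/3) − 1 = -1.0884% → -1.09%.

-1.09%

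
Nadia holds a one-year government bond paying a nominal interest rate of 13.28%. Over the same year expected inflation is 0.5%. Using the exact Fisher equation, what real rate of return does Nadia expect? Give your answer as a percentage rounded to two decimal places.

12.72%

By the Fisher equation, 1 + r = (1 + i)/(1 + π).
1 + r = 1.13280 / 1.00500 = 1.127164
r = 1.127164 − 1 = 12.7164%, i.e. 12.72%.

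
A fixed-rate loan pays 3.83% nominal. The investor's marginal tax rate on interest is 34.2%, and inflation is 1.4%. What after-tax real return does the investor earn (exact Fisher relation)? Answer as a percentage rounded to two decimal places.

1.10%

After-tax nominal return = 3.83% × (1 − 0.342) = 2.52014%.
1 + r = 1.0252014 / 1.01400 = 1.011047
After-tax real rate = 1.011047 − 1 → 1.10%.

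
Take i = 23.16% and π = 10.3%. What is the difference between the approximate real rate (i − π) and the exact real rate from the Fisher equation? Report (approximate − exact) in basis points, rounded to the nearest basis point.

120 basis points

Approximate: r ≈ 23.160% − 10.300% = 12.8600%
Exact: (1 + 0.2316)/(1 + 0.1030) − 1 = 11.6591%
Error = 12.8600% − 11.6591% = 1.2009% → 120 basis points.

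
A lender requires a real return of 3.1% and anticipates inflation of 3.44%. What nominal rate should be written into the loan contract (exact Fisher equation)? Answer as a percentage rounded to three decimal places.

6.647%

(1 + i) = (1 + r)(1 + π) = 1.03100 × 1.03440 = 1.0664664
i = 1.0664664 − 1, so the required nominal rate is 6.647%.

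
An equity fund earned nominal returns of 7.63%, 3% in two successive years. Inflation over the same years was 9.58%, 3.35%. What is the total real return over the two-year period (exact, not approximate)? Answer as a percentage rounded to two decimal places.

-2.11%

Compound the nominal returns: 1.0763 × 1.0300 = 1.108589.
Compound inflation: 1.0958 × 1.0335 = 1.132509.
Deflate: 1.108589 / 1.132509 = 0.978878.
Total real return = 0.978878 − 1 → -2.11%.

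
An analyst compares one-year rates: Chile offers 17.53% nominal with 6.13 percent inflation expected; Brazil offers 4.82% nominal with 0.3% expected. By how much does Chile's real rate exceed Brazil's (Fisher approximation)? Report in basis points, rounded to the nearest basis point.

688 basis points

Chile: 17.53% − 6.13% = 11.400%
Brazil: 4.82% − 0.3% = 4.520%
Differential = 6.880% → 688 basis points.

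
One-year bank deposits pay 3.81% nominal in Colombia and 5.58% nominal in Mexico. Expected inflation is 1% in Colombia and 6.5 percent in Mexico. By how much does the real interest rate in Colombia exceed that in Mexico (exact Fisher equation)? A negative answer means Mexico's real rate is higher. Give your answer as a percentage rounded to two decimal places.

3.65%

Colombia: (1 + 0.0381)/(1 + 0.0100) − 1 = 2.7822%
Mexico: (1 + 0.0558)/(1 + 0.0650) − 1 = -0.8638%
Differential = 2.7822% − (-0.8638%) = 3.6460% → 3.65%.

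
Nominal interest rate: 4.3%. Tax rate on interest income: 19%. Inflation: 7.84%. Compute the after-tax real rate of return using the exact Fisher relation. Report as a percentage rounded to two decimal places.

-4.04%

After-tax nominal return = 4.3% × (1 − 0.19) = 3.4830%.
1 + r = 1.03483 / 1.07840 = 0.959598
After-tax real rate = 0.959598 − 1 → -4.04%.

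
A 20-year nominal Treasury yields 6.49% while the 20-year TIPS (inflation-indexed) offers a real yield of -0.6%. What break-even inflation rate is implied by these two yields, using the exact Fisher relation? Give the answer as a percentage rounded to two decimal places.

7.13%

(1 + π) = (1 + i)/(1 + r) = 1.06490 / 0.99400 = 1.071328
Break-even inflation = 1.071328 − 1 → 7.13%.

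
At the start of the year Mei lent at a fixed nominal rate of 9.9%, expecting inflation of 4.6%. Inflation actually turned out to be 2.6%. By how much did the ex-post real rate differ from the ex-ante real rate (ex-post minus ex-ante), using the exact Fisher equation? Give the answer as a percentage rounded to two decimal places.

2.05%

Ex-ante: (1 + 0.0990)/(1 + 0.0460) − 1 = 5.0669%
Ex-post: (1 + 0.0990)/(1 + 0.0260) − 1 = 7.1150%
Difference (ex-post − ex-ante) = 2.0481% → 2.05%.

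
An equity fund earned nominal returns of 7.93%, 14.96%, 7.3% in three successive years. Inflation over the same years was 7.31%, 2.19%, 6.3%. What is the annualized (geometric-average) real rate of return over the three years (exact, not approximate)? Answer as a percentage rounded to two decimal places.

Compound the nominal returns: 1.0793 × 1.1496 × 1.0730 = 1.33133900.
Compound inflation: 1.0731 × 1.0219 × 1.0630 = 1.16568675.
Deflate: 1.33133900 / 1.16568675 = 1.14210701.
Annualized real rate = 1.14210701^(1/3) − 1 = 4.5287% → 4.53%.

4.53%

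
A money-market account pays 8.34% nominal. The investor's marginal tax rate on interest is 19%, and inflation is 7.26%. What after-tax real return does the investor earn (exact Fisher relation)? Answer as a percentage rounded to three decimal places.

After-tax nominal return = 8.34% × (1 − 0.19) = 6.7554%.
1 + r = 1.067554 / 1.07260 = 0.995296
After-tax real rate = 0.995296 − 1 → -0.470%.

-0.470%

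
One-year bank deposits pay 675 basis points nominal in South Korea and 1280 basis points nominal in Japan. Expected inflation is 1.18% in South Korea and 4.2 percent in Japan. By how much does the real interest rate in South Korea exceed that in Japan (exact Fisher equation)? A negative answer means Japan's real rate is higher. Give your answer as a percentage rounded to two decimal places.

South Korea: (1 + 0.0675)/(1 + 0.0118) − 1 = 5.5050%
Japan: (1 + 0.1280)/(1 + 0.0420) − 1 = 8.2534%
Differential = 5.5050% − 8.2534% = -2.7483% → -2.75%.

-2.75%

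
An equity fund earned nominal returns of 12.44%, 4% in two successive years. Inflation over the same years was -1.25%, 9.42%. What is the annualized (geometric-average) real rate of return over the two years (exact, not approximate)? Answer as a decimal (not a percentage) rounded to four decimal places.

0.0403

Compound the nominal returns: 1.1244 × 1.0400 = 1.16937600.
Compound inflation: 0.9875 × 1.0942 = 1.08052250.
Deflate: 1.16937600 / 1.08052250 = 1.08223198.
Annualized real rate = 1.08223198^(1/2) − 1 = 4.0304% → 0.0403.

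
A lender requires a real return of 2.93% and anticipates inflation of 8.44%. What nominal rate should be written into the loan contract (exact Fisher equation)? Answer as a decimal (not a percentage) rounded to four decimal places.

0.1162

(1 + i) = (1 + r)(1 + π) = 1.02930 × 1.08440 = 1.11617292
i = 1.11617292 − 1, so the required nominal rate is 0.1162.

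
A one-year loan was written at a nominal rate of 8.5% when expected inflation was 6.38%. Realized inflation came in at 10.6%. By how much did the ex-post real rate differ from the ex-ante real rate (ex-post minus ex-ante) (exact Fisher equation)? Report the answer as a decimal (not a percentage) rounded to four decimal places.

-0.0389

Ex-ante: (1 + 0.0850)/(1 + 0.0638) − 1 = 1.9929%
Ex-post: (1 + 0.0850)/(1 + 0.1060) − 1 = -1.8987%
Difference (ex-post − ex-ante) = -3.8916% → -0.0389.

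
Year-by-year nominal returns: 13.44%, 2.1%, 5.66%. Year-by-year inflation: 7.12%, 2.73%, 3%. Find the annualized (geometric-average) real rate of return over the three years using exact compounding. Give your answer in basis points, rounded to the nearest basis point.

259 basis points

Compound the nominal returns: 1.1344 × 1.0210 × 1.0566 = 1.22377779.
Compound inflation: 1.0712 × 1.0273 × 1.0300 = 1.13345707.
Deflate: 1.22377779 / 1.13345707 = 1.07968605.
Annualized real rate = 1.07968605^(1/3) − 1 = 2.5886% → 259 basis points.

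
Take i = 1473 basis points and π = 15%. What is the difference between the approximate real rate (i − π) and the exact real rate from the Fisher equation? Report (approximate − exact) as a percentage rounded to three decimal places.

-0.035%

Approximate: r ≈ 14.730% − 15.000% = -0.2700%
Exact: (1 + 0.1473)/(1 + 0.1500) − 1 = -0.2348%
Error = -0.2700% − (-0.2348%) = -0.0352% → -0.035%.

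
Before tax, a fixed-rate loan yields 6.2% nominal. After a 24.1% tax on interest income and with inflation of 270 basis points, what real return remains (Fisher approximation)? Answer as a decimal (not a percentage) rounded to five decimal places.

0.02006

After-tax nominal return = 6.2% × (1 − 0.241) = 4.7058%.
r ≈ 4.7058% − 2.7% → 0.02006.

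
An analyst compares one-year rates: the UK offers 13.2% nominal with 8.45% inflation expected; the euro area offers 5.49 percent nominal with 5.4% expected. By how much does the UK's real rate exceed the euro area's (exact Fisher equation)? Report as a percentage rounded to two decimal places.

4.29%

The UK: (1 + 0.1320)/(1 + 0.0845) − 1 = 4.3799%
The euro area: (1 + 0.0549)/(1 + 0.0540) − 1 = 0.0854%
Differential = 4.3799% − 0.0854% = 4.2945% → 4.29%.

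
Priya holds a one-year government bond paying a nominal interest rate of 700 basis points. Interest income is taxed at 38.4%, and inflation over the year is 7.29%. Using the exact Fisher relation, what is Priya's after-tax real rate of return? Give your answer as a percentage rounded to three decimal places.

After-tax nominal return = 7% × (1 − 0.384) = 4.3120%.
1 + r = 1.04312 / 1.07290 = 0.972243
After-tax real rate = 0.972243 − 1 → -2.776%.

-2.776%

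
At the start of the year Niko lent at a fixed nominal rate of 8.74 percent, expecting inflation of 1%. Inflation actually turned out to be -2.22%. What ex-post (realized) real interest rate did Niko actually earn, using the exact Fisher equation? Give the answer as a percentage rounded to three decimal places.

11.209%

Ex-post: (1 + 0.0874)/(1 − 0.0222) − 1 = 11.2088%
So the realized real rate is 11.209%.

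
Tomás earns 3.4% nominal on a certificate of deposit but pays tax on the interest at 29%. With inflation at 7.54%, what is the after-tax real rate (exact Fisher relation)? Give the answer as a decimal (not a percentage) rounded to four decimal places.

-0.0477

After-tax nominal return = 3.4% × (1 − 0.29) = 2.4140%.
1 + r = 1.02414 / 1.07540 = 0.952334
After-tax real rate = 0.952334 − 1 → -0.0477.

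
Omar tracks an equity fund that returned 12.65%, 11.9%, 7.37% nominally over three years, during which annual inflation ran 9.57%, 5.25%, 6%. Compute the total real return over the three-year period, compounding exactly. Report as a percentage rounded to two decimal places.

Nominal growth factor = 1.1265 × 1.1190 × 1.0737 = 1.353456
Price-level growth factor = 1.0957 × 1.0525 × 1.0600 = 1.222418
Real growth factor = 1.353456 / 1.222418 = 1.107196
Total real return = 1.107196 − 1 → 10.72%.

10.72%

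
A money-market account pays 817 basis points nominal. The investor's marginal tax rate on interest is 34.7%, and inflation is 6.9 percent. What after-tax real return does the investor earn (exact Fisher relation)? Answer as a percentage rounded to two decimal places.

-1.46%

After-tax nominal return = 8.17% × (1 − 0.347) = 5.33501%.
1 + r = 1.0533501 / 1.06900 = 0.985360
After-tax real rate = 0.985360 − 1 → -1.46%.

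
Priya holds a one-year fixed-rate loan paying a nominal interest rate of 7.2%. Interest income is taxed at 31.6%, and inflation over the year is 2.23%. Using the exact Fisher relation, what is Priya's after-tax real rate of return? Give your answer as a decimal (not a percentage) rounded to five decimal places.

0.02636

After-tax nominal return = 7.2% × (1 − 0.316) = 4.9248%.
1 + r = 1.049248 / 1.02230 = 1.026360
After-tax real rate = 1.026360 − 1 → 0.02636.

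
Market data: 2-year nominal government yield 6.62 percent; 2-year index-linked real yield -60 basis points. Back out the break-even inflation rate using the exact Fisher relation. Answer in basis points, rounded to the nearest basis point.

726 basis points

(1 + π) = (1 + i)/(1 + r) = 1.06620 / 0.99400 = 1.072636
Break-even inflation = 1.072636 − 1 → 726 basis points.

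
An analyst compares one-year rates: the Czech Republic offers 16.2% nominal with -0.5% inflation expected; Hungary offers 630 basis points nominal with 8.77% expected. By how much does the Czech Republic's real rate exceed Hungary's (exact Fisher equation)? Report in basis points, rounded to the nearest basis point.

1905 basis points

The Czech Republic: (1 + 0.1620)/(1 − 0.0050) − 1 = 16.7839%
Hungary: (1 + 0.0630)/(1 + 0.0877) − 1 = -2.2708%
Differential = 16.7839% − (-2.2708%) = 19.0548% → 1905 basis points.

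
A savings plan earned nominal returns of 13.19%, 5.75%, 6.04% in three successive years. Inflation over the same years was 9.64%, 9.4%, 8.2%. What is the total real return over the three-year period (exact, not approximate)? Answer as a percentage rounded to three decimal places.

-2.199%

Compound the nominal returns: 1.1319 × 1.0575 × 1.0604 = 1.269282.
Compound inflation: 1.0964 × 1.0940 × 1.0820 = 1.297817.
Deflate: 1.269282 / 1.297817 = 0.978013.
Total real return = 0.978013 − 1 → -2.199%.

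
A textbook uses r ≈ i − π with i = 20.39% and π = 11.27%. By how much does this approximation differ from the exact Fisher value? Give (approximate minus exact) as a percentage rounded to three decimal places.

Approximate: r ≈ 20.390% − 11.270% = 9.1200%
Exact: (1 + 0.2039)/(1 + 0.1127) − 1 = 8.1963%
Error = 9.1200% − 8.1963% = 0.9237% → 0.924%.

0.924%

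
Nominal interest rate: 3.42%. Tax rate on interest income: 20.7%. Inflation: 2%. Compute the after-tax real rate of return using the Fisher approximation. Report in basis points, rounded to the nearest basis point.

71 basis points

After-tax nominal return = 3.42% × (1 − 0.207) = 2.71206%.
r ≈ 2.71206% − 2% → 71 basis points.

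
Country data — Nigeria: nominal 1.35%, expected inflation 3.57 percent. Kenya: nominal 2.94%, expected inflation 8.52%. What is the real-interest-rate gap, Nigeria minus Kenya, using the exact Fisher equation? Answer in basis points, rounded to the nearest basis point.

300 basis points

Nigeria: (1 + 0.0135)/(1 + 0.0357) − 1 = -2.1435%
Kenya: (1 + 0.0294)/(1 + 0.0852) − 1 = -5.1419%
Differential = -2.1435% − (-5.1419%) = 2.9984% → 300 basis points.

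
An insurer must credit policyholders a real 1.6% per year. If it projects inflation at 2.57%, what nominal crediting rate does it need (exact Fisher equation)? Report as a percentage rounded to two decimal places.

4.21%

(1 + i) = (1 + r)(1 + π) = 1.01600 × 1.02570 = 1.0421112
i = 1.0421112 − 1, so the required nominal rate is 4.21%.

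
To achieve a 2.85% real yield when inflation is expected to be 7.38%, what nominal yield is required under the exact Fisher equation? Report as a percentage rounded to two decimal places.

(1 + i) = (1 + r)(1 + π) = 1.02850 × 1.07380 = 1.1044033
i = 1.1044033 − 1, so the required nominal rate is 10.44%.

10.44%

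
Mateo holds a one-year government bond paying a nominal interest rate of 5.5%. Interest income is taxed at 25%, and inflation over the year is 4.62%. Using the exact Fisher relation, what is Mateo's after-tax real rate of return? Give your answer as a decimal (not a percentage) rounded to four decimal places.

-0.0047

After-tax nominal return = 5.5% × (1 − 0.25) = 4.1250%.
1 + r = 1.04125 / 1.04620 = 0.995269
After-tax real rate = 0.995269 − 1 → -0.0047.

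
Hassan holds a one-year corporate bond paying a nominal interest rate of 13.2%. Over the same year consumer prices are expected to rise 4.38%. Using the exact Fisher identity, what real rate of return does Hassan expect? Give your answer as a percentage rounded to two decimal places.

1 + r = 1.13200 / 1.04380 = 1.084499
r = 1.084499 − 1 = 8.4499%, i.e. 8.45%.

8.45%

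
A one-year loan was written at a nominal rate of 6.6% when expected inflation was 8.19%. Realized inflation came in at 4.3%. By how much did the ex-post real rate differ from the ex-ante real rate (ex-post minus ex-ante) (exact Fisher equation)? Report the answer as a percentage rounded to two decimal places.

Ex-ante: (1 + 0.0660)/(1 + 0.0819) − 1 = -1.4696%
Ex-post: (1 + 0.0660)/(1 + 0.0430) − 1 = 2.2052%
Difference (ex-post − ex-ante) = 3.6748% → 3.67%.

3.67%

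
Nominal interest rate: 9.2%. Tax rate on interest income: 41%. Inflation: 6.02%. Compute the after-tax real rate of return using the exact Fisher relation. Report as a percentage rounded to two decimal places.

After-tax nominal return = 9.2% × (1 − 0.41) = 5.4280%.
1 + r = 1.05428 / 1.06020 = 0.994416
After-tax real rate = 0.994416 − 1 → -0.56%.

-0.56%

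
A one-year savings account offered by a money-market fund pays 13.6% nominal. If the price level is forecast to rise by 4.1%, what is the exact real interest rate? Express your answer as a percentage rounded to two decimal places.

By the Fisher relation, 1 + r = (1 + i)/(1 + π).
1 + r = 1.13600 / 1.04100 = 1.091258
r = 1.091258 − 1 = 9.1258%, i.e. 9.13%.

9.13%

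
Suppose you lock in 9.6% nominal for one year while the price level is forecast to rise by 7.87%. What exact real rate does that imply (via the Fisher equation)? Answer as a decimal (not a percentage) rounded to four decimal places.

0.0160

By the Fisher equation, 1 + r = (1 + i)/(1 + π).
1 + r = 1.09600 / 1.07870 = 1.016038
r = 1.016038 − 1 = 1.6038%, i.e. 0.0160.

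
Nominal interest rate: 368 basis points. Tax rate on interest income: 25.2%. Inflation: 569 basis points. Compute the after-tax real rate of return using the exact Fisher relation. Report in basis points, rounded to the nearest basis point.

-278 basis points

After-tax nominal return = 3.68% × (1 − 0.252) = 2.75264%.
1 + r = 1.0275264 / 1.05690 = 0.972208
After-tax real rate = 0.972208 − 1 → -278 basis points.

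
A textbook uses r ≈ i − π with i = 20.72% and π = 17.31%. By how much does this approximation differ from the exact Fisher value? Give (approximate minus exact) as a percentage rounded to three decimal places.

Approximate: r ≈ 20.720% − 17.310% = 3.4100%
Exact: (1 + 0.2072)/(1 + 0.1731) − 1 = 2.9068%
Error = 3.4100% − 2.9068% = 0.5032% → 0.503%.

0.503%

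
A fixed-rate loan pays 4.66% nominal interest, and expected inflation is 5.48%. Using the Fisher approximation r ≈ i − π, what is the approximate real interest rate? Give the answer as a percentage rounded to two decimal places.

-0.82%

r ≈ i − π = 4.66% − 5.48% = -0.82%.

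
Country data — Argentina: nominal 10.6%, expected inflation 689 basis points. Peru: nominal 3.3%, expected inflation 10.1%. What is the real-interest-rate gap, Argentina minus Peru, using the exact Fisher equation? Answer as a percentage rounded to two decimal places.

Argentina: (1 + 0.1060)/(1 + 0.0689) − 1 = 3.4709%
Peru: (1 + 0.0330)/(1 + 0.1010) − 1 = -6.1762%
Differential = 3.4709% − (-6.1762%) = 9.6471% → 9.65%.

9.65%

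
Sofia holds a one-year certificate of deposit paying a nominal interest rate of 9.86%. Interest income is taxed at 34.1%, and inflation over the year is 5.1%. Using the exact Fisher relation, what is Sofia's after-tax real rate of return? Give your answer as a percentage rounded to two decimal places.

1.33%

After-tax nominal return = 9.86% × (1 − 0.341) = 6.49774%.
1 + r = 1.0649774 / 1.05100 = 1.013299
After-tax real rate = 1.013299 − 1 → 1.33%.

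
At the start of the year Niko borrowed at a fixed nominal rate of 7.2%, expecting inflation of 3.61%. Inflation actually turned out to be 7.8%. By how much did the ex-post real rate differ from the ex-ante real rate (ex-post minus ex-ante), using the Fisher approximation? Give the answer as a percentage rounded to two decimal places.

Ex-ante: 7.2% − 3.61% = 3.590%
Ex-post: 7.2% − 7.8% = -0.600%
Difference (ex-post − ex-ante) = -4.1900% → -4.19%.

-4.19%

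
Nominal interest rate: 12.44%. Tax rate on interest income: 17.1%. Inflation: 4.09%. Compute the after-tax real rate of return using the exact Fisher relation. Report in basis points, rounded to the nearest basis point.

598 basis points

After-tax nominal return = 12.44% × (1 − 0.171) = 10.31276%.
1 + r = 1.1031276 / 1.04090 = 1.059782
After-tax real rate = 1.059782 − 1 → 598 basis points.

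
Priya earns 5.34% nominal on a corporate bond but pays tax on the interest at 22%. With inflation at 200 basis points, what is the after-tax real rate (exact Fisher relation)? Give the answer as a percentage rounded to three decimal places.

2.123%

After-tax nominal return = 5.34% × (1 − 0.22) = 4.1652%.
1 + r = 1.041652 / 1.02000 = 1.021227
After-tax real rate = 1.021227 − 1 → 2.123%.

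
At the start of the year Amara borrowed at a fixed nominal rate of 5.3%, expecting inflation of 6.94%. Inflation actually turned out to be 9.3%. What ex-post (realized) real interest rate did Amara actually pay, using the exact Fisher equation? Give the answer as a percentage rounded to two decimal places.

-3.66%

Ex-post: (1 + 0.0530)/(1 + 0.0930) − 1 = -3.6597%
So the realized real rate is -3.66%.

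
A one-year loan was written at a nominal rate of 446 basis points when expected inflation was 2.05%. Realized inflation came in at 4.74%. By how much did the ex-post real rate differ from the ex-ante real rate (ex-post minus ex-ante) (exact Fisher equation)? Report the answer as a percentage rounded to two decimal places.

Ex-ante: (1 + 0.0446)/(1 + 0.0205) − 1 = 2.3616%
Ex-post: (1 + 0.0446)/(1 + 0.0474) − 1 = -0.2673%
Difference (ex-post − ex-ante) = -2.6289% → -2.63%.

-2.63%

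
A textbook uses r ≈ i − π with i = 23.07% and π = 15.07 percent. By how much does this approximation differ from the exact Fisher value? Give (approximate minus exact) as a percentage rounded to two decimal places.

1.05%

Approximate: r ≈ 23.070% − 15.070% = 8.0000%
Exact: (1 + 0.2307)/(1 + 0.1507) − 1 = 6.9523%
Error = 8.0000% − 6.9523% = 1.0477% → 1.05%.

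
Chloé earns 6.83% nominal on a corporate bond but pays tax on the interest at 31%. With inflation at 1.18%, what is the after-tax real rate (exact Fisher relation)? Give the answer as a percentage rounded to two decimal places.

3.49%

After-tax nominal return = 6.83% × (1 − 0.31) = 4.7127%.
1 + r = 1.047127 / 1.01180 = 1.034915
After-tax real rate = 1.034915 − 1 → 3.49%.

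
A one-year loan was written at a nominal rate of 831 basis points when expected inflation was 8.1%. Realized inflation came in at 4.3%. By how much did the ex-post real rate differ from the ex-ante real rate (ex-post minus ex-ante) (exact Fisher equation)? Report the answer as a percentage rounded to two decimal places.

3.65%

Ex-ante: (1 + 0.0831)/(1 + 0.0810) − 1 = 0.1943%
Ex-post: (1 + 0.0831)/(1 + 0.0430) − 1 = 3.8447%
Difference (ex-post − ex-ante) = 3.6504% → 3.65%.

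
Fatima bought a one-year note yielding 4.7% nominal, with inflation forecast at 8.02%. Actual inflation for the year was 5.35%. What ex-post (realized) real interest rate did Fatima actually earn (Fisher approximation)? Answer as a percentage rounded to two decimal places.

Ex-post: 4.7% − 5.35% = -0.650%
So the realized real rate is -0.65%.

-0.65%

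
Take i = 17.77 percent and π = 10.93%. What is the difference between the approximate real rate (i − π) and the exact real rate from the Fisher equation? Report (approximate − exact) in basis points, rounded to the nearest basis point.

Approximate: r ≈ 17.770% − 10.930% = 6.8400%
Exact: (1 + 0.1777)/(1 + 0.1093) − 1 = 6.1661%
Error = 6.8400% − 6.1661% = 0.6739% → 67 basis points.

67 basis points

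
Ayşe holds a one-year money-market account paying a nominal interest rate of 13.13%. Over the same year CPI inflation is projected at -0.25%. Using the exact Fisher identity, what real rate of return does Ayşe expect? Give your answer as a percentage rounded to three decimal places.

By the Fisher identity, 1 + r = (1 + i)/(1 + π).
1 + r = 1.13130 / 0.99750 = 1.1341353
r = 1.1341353 − 1 = 13.41353%, i.e. 13.414%.

13.414%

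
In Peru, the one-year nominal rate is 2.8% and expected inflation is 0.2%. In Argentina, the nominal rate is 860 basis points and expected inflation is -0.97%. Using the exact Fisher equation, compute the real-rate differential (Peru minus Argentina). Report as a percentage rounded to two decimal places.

Peru: (1 + 0.0280)/(1 + 0.0020) − 1 = 2.5948%
Argentina: (1 + 0.0860)/(1 − 0.0097) − 1 = 9.6637%
Differential = 2.5948% − 9.6637% = -7.0689% → -7.07%.

-7.07%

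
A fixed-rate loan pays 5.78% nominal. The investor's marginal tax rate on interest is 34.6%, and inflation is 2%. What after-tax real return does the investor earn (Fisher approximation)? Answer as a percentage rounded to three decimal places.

1.780%

After-tax nominal return = 5.78% × (1 − 0.346) = 3.78012%.
r ≈ 3.78012% − 2% → 1.780%.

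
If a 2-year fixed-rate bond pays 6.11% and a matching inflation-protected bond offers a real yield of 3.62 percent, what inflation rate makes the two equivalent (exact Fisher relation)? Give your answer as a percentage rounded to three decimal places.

(1 + π) = (1 + i)/(1 + r) = 1.06110 / 1.03620 = 1.024030
Break-even inflation = 1.024030 − 1 → 2.403%.

2.403%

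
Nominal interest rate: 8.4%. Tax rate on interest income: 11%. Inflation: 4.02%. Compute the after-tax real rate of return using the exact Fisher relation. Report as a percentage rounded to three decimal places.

3.322%

After-tax nominal return = 8.4% × (1 − 0.11) = 7.4760%.
1 + r = 1.07476 / 1.04020 = 1.033224
After-tax real rate = 1.033224 − 1 → 3.322%.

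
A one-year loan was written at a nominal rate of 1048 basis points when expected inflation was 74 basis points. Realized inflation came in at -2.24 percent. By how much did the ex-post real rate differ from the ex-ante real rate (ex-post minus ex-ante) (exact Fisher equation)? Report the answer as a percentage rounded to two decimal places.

3.34%

Ex-ante: (1 + 0.1048)/(1 + 0.0074) − 1 = 9.6685%
Ex-post: (1 + 0.1048)/(1 − 0.0224) − 1 = 13.0115%
Difference (ex-post − ex-ante) = 3.3430% → 3.34%.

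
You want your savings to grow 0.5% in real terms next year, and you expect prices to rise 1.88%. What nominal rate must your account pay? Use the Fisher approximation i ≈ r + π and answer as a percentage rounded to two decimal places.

2.38%

i ≈ r + π = 0.5% + 1.88% = 2.38%.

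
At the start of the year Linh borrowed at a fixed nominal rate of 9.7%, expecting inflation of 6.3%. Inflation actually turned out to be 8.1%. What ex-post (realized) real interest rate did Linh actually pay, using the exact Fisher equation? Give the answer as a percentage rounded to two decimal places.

1.48%

Ex-post: (1 + 0.0970)/(1 + 0.0810) − 1 = 1.4801%
So the realized real rate is 1.48%.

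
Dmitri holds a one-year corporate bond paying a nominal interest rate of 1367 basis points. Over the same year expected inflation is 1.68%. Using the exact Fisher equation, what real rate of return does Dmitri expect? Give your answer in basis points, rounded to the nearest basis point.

1 + r = 1.13670 / 1.01680 = 1.117919
r = 1.117919 − 1 = 11.7919%, i.e. 1179 basis points.

1179 basis points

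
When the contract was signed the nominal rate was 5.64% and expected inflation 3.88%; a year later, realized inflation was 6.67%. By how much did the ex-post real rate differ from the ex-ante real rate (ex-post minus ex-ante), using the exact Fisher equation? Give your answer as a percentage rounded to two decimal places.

Ex-ante: (1 + 0.0564)/(1 + 0.0388) − 1 = 1.6943%
Ex-post: (1 + 0.0564)/(1 + 0.0667) − 1 = -0.9656%
Difference (ex-post − ex-ante) = -2.6599% → -2.66%.

-2.66%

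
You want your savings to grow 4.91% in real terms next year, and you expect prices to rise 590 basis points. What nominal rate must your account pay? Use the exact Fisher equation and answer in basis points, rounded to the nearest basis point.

(1 + i) = (1 + r)(1 + π) = 1.04910 × 1.05900 = 1.1109969
i = 1.1109969 − 1, so the required nominal rate is 1110 basis points.

1110 basis points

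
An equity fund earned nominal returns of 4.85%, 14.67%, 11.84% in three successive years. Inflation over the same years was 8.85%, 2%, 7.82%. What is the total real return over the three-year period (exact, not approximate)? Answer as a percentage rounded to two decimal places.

12.33%

Compound the nominal returns: 1.0485 × 1.1467 × 1.1184 = 1.344669.
Compound inflation: 1.0885 × 1.0200 × 1.0782 = 1.197093.
Deflate: 1.344669 / 1.197093 = 1.123279.
Total real return = 1.123279 − 1 → 12.33%.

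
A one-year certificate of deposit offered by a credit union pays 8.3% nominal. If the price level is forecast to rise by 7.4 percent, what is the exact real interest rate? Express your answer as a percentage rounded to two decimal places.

By the Fisher identity, 1 + r = (1 + i)/(1 + π).
1 + r = 1.08300 / 1.07400 = 1.008380
r = 1.008380 − 1 = 0.8380%, i.e. 0.84%.

0.84%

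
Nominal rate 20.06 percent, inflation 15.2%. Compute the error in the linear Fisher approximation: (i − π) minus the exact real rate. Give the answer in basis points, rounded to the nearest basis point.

64 basis points

Approximate: r ≈ 20.060% − 15.200% = 4.8600%
Exact: (1 + 0.2006)/(1 + 0.1520) − 1 = 4.2188%
Error = 4.8600% − 4.2188% = 0.6413% → 64 basis points.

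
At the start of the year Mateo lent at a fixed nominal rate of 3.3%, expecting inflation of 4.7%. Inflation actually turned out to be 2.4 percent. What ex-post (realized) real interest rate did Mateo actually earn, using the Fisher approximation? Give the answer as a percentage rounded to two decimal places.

0.90%

Ex-post: 3.3% − 2.4% = 0.900%
So the realized real rate is 0.90%.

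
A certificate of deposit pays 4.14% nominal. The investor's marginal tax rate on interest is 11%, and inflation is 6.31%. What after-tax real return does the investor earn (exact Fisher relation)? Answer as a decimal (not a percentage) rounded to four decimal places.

-0.0247

After-tax nominal return = 4.14% × (1 − 0.11) = 3.6846%.
1 + r = 1.036846 / 1.06310 = 0.975304
After-tax real rate = 0.975304 − 1 → -0.0247.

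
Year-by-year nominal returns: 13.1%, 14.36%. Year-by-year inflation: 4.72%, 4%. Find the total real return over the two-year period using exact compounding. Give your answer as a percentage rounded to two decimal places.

Nominal growth factor = 1.1310 × 1.1436 = 1.293412
Price-level growth factor = 1.0472 × 1.0400 = 1.089088
Real growth factor = 1.293412 / 1.089088 = 1.187610
Total real return = 1.187610 − 1 → 18.76%.

18.76%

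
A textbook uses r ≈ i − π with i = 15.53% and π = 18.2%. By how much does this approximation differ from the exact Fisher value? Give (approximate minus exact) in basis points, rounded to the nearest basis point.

Approximate: r ≈ 15.530% − 18.200% = -2.6700%
Exact: (1 + 0.1553)/(1 + 0.1820) − 1 = -2.2589%
Error = -2.6700% − (-2.2589%) = -0.4111% → -41 basis points.

-41 basis points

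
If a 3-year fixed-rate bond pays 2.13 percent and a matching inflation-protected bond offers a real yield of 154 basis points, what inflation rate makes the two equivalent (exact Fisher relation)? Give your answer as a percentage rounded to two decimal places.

(1 + π) = (1 + i)/(1 + r) = 1.02130 / 1.01540 = 1.005811
Break-even inflation = 1.005811 − 1 → 0.58%.

0.58%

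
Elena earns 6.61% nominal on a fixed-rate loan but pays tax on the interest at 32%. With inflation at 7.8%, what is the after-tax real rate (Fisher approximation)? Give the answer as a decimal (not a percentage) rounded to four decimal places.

-0.0331

After-tax nominal return = 6.61% × (1 − 0.32) = 4.4948%.
r ≈ 4.4948% − 7.8% → -0.0331.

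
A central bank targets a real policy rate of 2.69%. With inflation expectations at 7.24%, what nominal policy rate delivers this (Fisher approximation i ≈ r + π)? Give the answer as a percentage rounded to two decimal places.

i ≈ r + π = 2.69% + 7.24% = 9.93%.

9.93%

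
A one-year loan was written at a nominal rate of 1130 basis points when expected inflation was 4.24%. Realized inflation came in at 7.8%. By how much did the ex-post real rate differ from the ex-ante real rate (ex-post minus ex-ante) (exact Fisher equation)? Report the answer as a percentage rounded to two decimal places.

Ex-ante: (1 + 0.1130)/(1 + 0.0424) − 1 = 6.7728%
Ex-post: (1 + 0.1130)/(1 + 0.0780) − 1 = 3.2468%
Difference (ex-post − ex-ante) = -3.5261% → -3.53%.

-3.53%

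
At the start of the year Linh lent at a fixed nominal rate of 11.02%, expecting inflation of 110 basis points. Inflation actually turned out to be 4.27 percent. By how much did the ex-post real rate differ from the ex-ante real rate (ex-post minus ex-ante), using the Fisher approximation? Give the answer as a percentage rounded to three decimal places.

Ex-ante: 11.02% − 1.1% = 9.920%
Ex-post: 11.02% − 4.27% = 6.750%
Difference (ex-post − ex-ante) = -3.1700% → -3.170%.

-3.170%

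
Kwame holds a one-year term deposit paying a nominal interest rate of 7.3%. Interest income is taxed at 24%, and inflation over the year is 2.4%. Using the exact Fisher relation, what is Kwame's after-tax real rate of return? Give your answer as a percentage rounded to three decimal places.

3.074%

After-tax nominal return = 7.3% × (1 − 0.24) = 5.5480%.
1 + r = 1.05548 / 1.02400 = 1.030742
After-tax real rate = 1.030742 − 1 → 3.074%.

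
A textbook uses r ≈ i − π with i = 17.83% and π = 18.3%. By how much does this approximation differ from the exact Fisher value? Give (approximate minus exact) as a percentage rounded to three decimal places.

Approximate: r ≈ 17.830% − 18.300% = -0.4700%
Exact: (1 + 0.1783)/(1 + 0.1830) − 1 = -0.3973%
Error = -0.4700% − (-0.3973%) = -0.0727% → -0.073%.

-0.073%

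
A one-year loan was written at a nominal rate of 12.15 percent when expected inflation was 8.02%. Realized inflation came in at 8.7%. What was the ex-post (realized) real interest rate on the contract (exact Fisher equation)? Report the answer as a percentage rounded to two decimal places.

Ex-post: (1 + 0.1215)/(1 + 0.0870) − 1 = 3.1739%
So the realized real rate is 3.17%.

3.17%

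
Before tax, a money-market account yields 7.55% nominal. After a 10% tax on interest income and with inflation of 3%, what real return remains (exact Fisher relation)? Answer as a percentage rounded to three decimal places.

After-tax nominal return = 7.55% × (1 − 0.1) = 6.7950%.
1 + r = 1.06795 / 1.03000 = 1.0368447
After-tax real rate = 1.0368447 − 1 → 3.684%.

3.684%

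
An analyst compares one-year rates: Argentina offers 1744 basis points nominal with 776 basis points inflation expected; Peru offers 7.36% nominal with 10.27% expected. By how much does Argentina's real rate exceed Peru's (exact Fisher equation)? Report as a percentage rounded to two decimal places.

Argentina: (1 + 0.1744)/(1 + 0.0776) − 1 = 8.9829%
Peru: (1 + 0.0736)/(1 + 0.1027) − 1 = -2.6390%
Differential = 8.9829% − (-2.6390%) = 11.6219% → 11.62%.

11.62%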